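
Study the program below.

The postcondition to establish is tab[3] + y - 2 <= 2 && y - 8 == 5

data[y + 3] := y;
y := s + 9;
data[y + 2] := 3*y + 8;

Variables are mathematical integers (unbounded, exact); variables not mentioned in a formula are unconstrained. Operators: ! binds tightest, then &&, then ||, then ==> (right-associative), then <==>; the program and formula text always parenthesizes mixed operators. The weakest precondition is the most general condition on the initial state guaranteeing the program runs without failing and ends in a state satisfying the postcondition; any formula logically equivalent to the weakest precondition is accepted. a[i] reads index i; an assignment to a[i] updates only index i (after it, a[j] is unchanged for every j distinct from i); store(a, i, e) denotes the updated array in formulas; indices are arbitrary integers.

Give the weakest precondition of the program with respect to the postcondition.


Working backward. After the program, the postcondition tab[3] + y - 2 <= 2 && y - 8 == 5 must hold; in canonical form it is tab[3] + y <= 4 && y == 13.
Before data[y + 2] := 3*y + 8: tab[3] + y <= 4 && y == 13
Before y := s + 9: tab[3] + s <= -5 && s == 4
Before data[y + 3] := y: tab[3] + s <= -5 && s == 4
Answer: WP = tab[3] + s <= -5 && s == 4


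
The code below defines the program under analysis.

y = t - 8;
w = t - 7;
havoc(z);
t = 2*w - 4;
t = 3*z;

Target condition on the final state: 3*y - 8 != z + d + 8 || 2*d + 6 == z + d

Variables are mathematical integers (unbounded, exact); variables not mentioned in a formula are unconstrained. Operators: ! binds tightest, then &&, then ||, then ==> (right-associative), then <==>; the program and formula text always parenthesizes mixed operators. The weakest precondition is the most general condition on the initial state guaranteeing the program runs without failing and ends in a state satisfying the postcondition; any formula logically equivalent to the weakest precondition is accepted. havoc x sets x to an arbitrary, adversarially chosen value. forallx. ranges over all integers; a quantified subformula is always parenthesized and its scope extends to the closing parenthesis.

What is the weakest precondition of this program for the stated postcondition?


Working backward. After the program, the postcondition 3*y - 8 != z + d + 8 || 2*d + 6 == z + d must hold; in canonical form it is 3*y != d + z + 16 || d == z - 6.
Before t := 3*z: 3*y != d + z + 16 || d == z - 6
Before t := 2*w - 4: 3*y != d + z + 16 || d == z - 6
Before havoc z: forall z_1. (3*y != d + z_1 + 16 || d == z_1 - 6)
Before w := t - 7: forall z_1. (3*y != d + z_1 + 16 || d == z_1 - 6)
Before y := t - 8: forall z_1. (3*t != d + z_1 + 40 || d == z_1 - 6)
Answer: WP = forall z_1. (3*t != d + z_1 + 40 || d == z_1 - 6)


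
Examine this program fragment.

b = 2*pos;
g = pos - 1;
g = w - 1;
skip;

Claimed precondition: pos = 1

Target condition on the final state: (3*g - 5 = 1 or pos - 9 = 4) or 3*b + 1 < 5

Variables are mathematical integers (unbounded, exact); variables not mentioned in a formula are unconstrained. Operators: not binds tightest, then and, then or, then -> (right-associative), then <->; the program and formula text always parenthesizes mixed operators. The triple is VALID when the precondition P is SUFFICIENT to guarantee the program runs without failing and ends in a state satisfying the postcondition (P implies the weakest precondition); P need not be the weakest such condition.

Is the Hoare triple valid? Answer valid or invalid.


Working backward. After the program, the postcondition (3*g - 5 = 1 or pos - 9 = 4) or 3*b + 1 < 5 must hold; in canonical form it is 3*g = 6 or pos = 13 or 3*b < 4.
Before skip: 3*g = 6 or pos = 13 or 3*b < 4
Before g := w - 1: 3*w = 9 or pos = 13 or 3*b < 4
Before g := pos - 1: 3*w = 9 or pos = 13 or 3*b < 4
Before b := 2*pos: 3*w = 9 or pos = 13 or 6*pos < 4
The weakest precondition is 3*w = 9 or pos = 13 or 6*pos < 4.
Check whether pos = 1 implies it.
Countermodel: at the initial state pos = 1, w = 4, the precondition holds but the weakest precondition fails.
Answer: invalid


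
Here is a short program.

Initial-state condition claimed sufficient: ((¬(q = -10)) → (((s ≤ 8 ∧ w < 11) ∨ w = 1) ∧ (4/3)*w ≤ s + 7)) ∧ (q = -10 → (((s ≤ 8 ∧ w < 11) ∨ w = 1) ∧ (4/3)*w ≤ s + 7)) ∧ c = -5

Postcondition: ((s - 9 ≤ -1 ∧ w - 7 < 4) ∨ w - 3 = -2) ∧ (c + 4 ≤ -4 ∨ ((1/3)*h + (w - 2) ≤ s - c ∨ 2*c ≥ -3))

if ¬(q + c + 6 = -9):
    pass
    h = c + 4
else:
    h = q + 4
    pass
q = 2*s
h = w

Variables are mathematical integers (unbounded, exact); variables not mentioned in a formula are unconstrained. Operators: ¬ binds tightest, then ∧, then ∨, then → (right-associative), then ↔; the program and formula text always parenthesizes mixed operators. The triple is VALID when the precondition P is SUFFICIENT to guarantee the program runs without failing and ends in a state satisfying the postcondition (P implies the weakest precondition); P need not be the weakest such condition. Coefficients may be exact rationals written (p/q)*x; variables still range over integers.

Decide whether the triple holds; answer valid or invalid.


Working backward. After the program, the postcondition ((s - 9 ≤ -1 ∧ w - 7 < 4) ∨ w - 3 = -2) ∧ (c + 4 ≤ -4 ∨ ((1/3)*h + (w - 2) ≤ s - c ∨ 2*c ≥ -3)) must hold; in canonical form it is ((s ≤ 8 ∧ w < 11) ∨ w = 1) ∧ (c ≤ -8 ∨ c + (1/3)*h + w ≤ s + 2 ∨ 2*c ≥ -3).
Before h := w: ((s ≤ 8 ∧ w < 11) ∨ w = 1) ∧ (c ≤ -8 ∨ c + (4/3)*w ≤ s + 2 ∨ 2*c ≥ -3)
Before q := 2*s: ((s ≤ 8 ∧ w < 11) ∨ w = 1) ∧ (c ≤ -8 ∨ c + (4/3)*w ≤ s + 2 ∨ 2*c ≥ -3)
Then branch requires ((s ≤ 8 ∧ w < 11) ∨ w = 1) ∧ (c ≤ -8 ∨ c + (4/3)*w ≤ s + 2 ∨ 2*c ≥ -3); else branch requires ((s ≤ 8 ∧ w < 11) ∨ w = 1) ∧ (c ≤ -8 ∨ c + (4/3)*w ≤ s + 2 ∨ 2*c ≥ -3).
Before the if: ((¬(c + q = -15)) → (((s ≤ 8 ∧ w < 11) ∨ w = 1) ∧ (c ≤ -8 ∨ c + (4/3)*w ≤ s + 2 ∨ 2*c ≥ -3))) ∧ (c + q = -15 → (((s ≤ 8 ∧ w < 11) ∨ w = 1) ∧ (c ≤ -8 ∨ c + (4/3)*w ≤ s + 2 ∨ 2*c ≥ -3)))
The weakest precondition is ((¬(c + q = -15)) → (((s ≤ 8 ∧ w < 11) ∨ w = 1) ∧ (c ≤ -8 ∨ c + (4/3)*w ≤ s + 2 ∨ 2*c ≥ -3))) ∧ (c + q = -15 → (((s ≤ 8 ∧ w < 11) ∨ w = 1) ∧ (c ≤ -8 ∨ c + (4/3)*w ≤ s + 2 ∨ 2*c ≥ -3))).
Check whether ((¬(q = -10)) → (((s ≤ 8 ∧ w < 11) ∨ w = 1) ∧ (4/3)*w ≤ s + 7)) ∧ (q = -10 → (((s ≤ 8 ∧ w < 11) ∨ w = 1) ∧ (4/3)*w ≤ s + 7)) ∧ c = -5 implies it.
Every state satisfying the precondition satisfies the weakest precondition: the implication holds.
Answer: valid


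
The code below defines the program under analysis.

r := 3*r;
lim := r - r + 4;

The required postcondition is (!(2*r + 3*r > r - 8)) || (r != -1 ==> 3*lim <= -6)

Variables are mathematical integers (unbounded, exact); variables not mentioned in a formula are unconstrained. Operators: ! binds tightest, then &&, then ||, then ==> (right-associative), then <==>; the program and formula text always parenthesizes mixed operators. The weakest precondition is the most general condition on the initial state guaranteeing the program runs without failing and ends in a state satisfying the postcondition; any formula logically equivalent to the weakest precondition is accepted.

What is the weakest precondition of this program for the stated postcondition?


Working backward. After the program, the postcondition (!(2*r + 3*r > r - 8)) || (r != -1 ==> 3*lim <= -6) must hold; in canonical form it is (!(4*r > -8)) || (r != -1 ==> 3*lim <= -6).
Before lim := r - r + 4: (!(4*r > -8)) || (!(r != -1))
Before r := 3*r: (!(12*r > -8)) || (!(3*r != -1))
Answer: WP = (!(12*r > -8)) || (!(3*r != -1))


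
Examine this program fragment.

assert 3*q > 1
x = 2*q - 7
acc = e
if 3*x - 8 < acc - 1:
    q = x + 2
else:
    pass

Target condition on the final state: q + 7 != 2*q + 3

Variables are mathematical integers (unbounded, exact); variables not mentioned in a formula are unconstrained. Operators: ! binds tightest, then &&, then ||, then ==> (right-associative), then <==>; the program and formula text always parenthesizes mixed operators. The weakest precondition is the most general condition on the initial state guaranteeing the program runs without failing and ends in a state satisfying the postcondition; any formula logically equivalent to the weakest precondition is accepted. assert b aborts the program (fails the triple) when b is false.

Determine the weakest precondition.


Working backward. After the program, the postcondition q + 7 != 2*q + 3 must hold; in canonical form it is q != 4.
Then branch requires x != 2; else branch requires q != 4.
Before the if: (3*x < acc + 7 ==> x != 2) && ((!(3*x < acc + 7)) ==> q != 4)
Before acc := e: (3*x < e + 7 ==> x != 2) && ((!(3*x < e + 7)) ==> q != 4)
Before x := 2*q - 7: (6*q < e + 28 ==> 2*q != 9) && ((!(6*q < e + 28)) ==> q != 4)
Before assert 3*q > 1: 3*q > 1 && (6*q < e + 28 ==> 2*q != 9) && ((!(6*q < e + 28)) ==> q != 4)
Answer: WP = 3*q > 1 && (6*q < e + 28 ==> 2*q != 9) && ((!(6*q < e + 28)) ==> q != 4)


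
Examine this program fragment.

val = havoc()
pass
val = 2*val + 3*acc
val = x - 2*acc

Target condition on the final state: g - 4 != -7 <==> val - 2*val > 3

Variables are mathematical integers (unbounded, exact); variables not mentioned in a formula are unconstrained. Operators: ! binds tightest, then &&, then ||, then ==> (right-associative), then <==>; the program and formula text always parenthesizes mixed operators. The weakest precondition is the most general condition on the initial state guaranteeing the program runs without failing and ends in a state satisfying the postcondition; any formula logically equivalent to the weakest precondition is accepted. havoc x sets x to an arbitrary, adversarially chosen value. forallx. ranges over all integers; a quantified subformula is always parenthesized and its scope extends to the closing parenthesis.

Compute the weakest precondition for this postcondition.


Working backward. After the program, the postcondition g - 4 != -7 <==> val - 2*val > 3 must hold; in canonical form it is g != -3 <==> val < -3.
Before val := x - 2*acc: g != -3 <==> x < 2*acc - 3
Before val := 2*val + 3*acc: g != -3 <==> x < 2*acc - 3
Before skip: g != -3 <==> x < 2*acc - 3
Before havoc val: g != -3 <==> x < 2*acc - 3
Answer: WP = g != -3 <==> x < 2*acc - 3


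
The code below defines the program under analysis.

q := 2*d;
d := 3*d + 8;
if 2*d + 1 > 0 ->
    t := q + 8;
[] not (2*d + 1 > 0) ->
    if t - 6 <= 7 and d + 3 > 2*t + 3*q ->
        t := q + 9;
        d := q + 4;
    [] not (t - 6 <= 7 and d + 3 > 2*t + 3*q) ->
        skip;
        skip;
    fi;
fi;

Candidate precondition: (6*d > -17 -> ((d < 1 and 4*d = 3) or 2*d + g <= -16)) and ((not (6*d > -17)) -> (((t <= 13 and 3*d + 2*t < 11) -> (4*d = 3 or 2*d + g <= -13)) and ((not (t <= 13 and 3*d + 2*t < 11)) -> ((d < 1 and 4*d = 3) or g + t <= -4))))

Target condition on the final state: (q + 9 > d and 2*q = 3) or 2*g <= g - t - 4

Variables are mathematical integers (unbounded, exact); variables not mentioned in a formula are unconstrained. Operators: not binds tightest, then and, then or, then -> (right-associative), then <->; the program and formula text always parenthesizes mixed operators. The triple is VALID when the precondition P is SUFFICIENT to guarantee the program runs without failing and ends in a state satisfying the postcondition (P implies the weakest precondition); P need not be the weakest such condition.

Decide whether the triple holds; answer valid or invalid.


Working backward. After the program, the postcondition (q + 9 > d and 2*q = 3) or 2*g <= g - t - 4 must hold; in canonical form it is (q > d - 9 and 2*q = 3) or g + t <= -4.
Then branch requires (q > d - 9 and 2*q = 3) or g + q <= -12; else branch requires ((t <= 13 and d > 3*q + 2*t - 3) -> (2*q = 3 or g + q <= -13)) and ((not (t <= 13 and d > 3*q + 2*t - 3)) -> ((q > d - 9 and 2*q = 3) or g + t <= -4)).
Before the if: (2*d > -1 -> ((q > d - 9 and 2*q = 3) or g + q <= -12)) and ((not (2*d > -1)) -> (((t <= 13 and d > 3*q + 2*t - 3) -> (2*q = 3 or g + q <= -13)) and ((not (t <= 13 and d > 3*q + 2*t - 3)) -> ((q > d - 9 and 2*q = 3) or g + t <= -4))))
Before d := 3*d + 8: (6*d > -17 -> ((q > 3*d - 1 and 2*q = 3) or g + q <= -12)) and ((not (6*d > -17)) -> (((t <= 13 and 3*d > 3*q + 2*t - 11) -> (2*q = 3 or g + q <= -13)) and ((not (t <= 13 and 3*d > 3*q + 2*t - 11)) -> ((q > 3*d - 1 and 2*q = 3) or g + t <= -4))))
Before q := 2*d: (6*d > -17 -> ((d < 1 and 4*d = 3) or 2*d + g <= -12)) and ((not (6*d > -17)) -> (((t <= 13 and 3*d + 2*t < 11) -> (4*d = 3 or 2*d + g <= -13)) and ((not (t <= 13 and 3*d + 2*t < 11)) -> ((d < 1 and 4*d = 3) or g + t <= -4))))
The weakest precondition is (6*d > -17 -> ((d < 1 and 4*d = 3) or 2*d + g <= -12)) and ((not (6*d > -17)) -> (((t <= 13 and 3*d + 2*t < 11) -> (4*d = 3 or 2*d + g <= -13)) and ((not (t <= 13 and 3*d + 2*t < 11)) -> ((d < 1 and 4*d = 3) or g + t <= -4)))).
Check whether (6*d > -17 -> ((d < 1 and 4*d = 3) or 2*d + g <= -16)) and ((not (6*d > -17)) -> (((t <= 13 and 3*d + 2*t < 11) -> (4*d = 3 or 2*d + g <= -13)) and ((not (t <= 13 and 3*d + 2*t < 11)) -> ((d < 1 and 4*d = 3) or g + t <= -4)))) implies it.
Every state satisfying the precondition satisfies the weakest precondition: the implication holds.
Answer: valid


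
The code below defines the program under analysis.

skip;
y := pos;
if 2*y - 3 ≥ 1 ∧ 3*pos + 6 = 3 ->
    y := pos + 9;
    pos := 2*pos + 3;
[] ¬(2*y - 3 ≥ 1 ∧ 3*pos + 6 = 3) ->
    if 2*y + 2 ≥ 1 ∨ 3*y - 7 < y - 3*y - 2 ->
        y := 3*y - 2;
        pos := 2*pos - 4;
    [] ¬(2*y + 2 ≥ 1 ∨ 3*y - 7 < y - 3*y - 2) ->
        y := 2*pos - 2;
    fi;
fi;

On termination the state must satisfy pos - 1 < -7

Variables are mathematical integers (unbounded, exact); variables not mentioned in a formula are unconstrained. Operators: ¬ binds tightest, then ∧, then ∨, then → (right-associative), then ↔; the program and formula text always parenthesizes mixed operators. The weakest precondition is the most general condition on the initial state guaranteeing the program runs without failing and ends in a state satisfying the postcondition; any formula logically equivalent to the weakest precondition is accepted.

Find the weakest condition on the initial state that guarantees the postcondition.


Working backward. After the program, the postcondition pos - 1 < -7 must hold; in canonical form it is pos < -6.
Then branch requires 2*pos < -9; else branch requires ((2*y ≥ -1 ∨ 5*y < 5) → 2*pos < -2) ∧ ((¬(2*y ≥ -1 ∨ 5*y < 5)) → pos < -6).
Before the if: ((2*y ≥ 4 ∧ 3*pos = -3) → 2*pos < -9) ∧ ((¬(2*y ≥ 4 ∧ 3*pos = -3)) → (((2*y ≥ -1 ∨ 5*y < 5) → 2*pos < -2) ∧ ((¬(2*y ≥ -1 ∨ 5*y < 5)) → pos < -6)))
Before y := pos: ((2*pos ≥ 4 ∧ 3*pos = -3) → 2*pos < -9) ∧ ((¬(2*pos ≥ 4 ∧ 3*pos = -3)) → (((2*pos ≥ -1 ∨ 5*pos < 5) → 2*pos < -2) ∧ ((¬(2*pos ≥ -1 ∨ 5*pos < 5)) → pos < -6)))
Before skip: ((2*pos ≥ 4 ∧ 3*pos = -3) → 2*pos < -9) ∧ ((¬(2*pos ≥ 4 ∧ 3*pos = -3)) → (((2*pos ≥ -1 ∨ 5*pos < 5) → 2*pos < -2) ∧ ((¬(2*pos ≥ -1 ∨ 5*pos < 5)) → pos < -6)))
Answer: WP = ((2*pos ≥ 4 ∧ 3*pos = -3) → 2*pos < -9) ∧ ((¬(2*pos ≥ 4 ∧ 3*pos = -3)) → (((2*pos ≥ -1 ∨ 5*pos < 5) → 2*pos < -2) ∧ ((¬(2*pos ≥ -1 ∨ 5*pos < 5)) → pos < -6)))


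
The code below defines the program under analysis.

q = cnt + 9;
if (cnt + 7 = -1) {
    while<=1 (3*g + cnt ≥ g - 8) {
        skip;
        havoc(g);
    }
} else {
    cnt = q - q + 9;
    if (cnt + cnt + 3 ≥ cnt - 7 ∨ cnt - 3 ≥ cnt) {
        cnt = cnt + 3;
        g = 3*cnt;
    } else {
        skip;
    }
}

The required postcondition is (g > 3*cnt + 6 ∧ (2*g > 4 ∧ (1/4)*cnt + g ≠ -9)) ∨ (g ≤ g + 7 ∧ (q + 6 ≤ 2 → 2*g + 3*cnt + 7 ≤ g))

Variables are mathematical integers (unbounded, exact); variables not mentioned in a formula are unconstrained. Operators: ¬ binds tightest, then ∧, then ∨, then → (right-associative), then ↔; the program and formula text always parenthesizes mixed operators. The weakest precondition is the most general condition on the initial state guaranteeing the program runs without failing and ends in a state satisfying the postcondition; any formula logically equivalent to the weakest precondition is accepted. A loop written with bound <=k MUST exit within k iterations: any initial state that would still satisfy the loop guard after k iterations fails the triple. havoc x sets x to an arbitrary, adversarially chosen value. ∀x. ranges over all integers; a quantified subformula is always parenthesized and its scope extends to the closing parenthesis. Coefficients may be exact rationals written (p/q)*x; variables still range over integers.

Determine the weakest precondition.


Working backward. After the program, the postcondition (g > 3*cnt + 6 ∧ (2*g > 4 ∧ (1/4)*cnt + g ≠ -9)) ∨ (g ≤ g + 7 ∧ (q + 6 ≤ 2 → 2*g + 3*cnt + 7 ≤ g)) must hold; in canonical form it is (g > 3*cnt + 6 ∧ 2*g > 4 ∧ (1/4)*cnt + g ≠ -9) ∨ (q ≤ -4 → 3*cnt + g ≤ -7).
Then branch requires (cnt + 2*g ≥ -8 → (∀g_1. ((¬(cnt + 2*g_1 ≥ -8)) ∧ ((g_1 > 3*cnt + 6 ∧ 2*g_1 > 4 ∧ (1/4)*cnt + g_1 ≠ -9) ∨ (q ≤ -4 → 3*cnt + g_1 ≤ -7))))) ∧ ((¬(cnt + 2*g ≥ -8)) → ((g > 3*cnt + 6 ∧ 2*g > 4 ∧ (1/4)*cnt + g ≠ -9) ∨ (q ≤ -4 → 3*cnt + g ≤ -7))); else branch requires ¬(q ≤ -4).
Before the if: (cnt = -8 → ((cnt + 2*g ≥ -8 → (∀g_1. ((¬(cnt + 2*g_1 ≥ -8)) ∧ ((g_1 > 3*cnt + 6 ∧ 2*g_1 > 4 ∧ (1/4)*cnt + g_1 ≠ -9) ∨ (q ≤ -4 → 3*cnt + g_1 ≤ -7))))) ∧ ((¬(cnt + 2*g ≥ -8)) → ((g > 3*cnt + 6 ∧ 2*g > 4 ∧ (1/4)*cnt + g ≠ -9) ∨ (q ≤ -4 → 3*cnt + g ≤ -7))))) ∧ ((¬(cnt = -8)) → (¬(q ≤ -4)))
Before q := cnt + 9: (cnt = -8 → ((cnt + 2*g ≥ -8 → (∀g_1. ((¬(cnt + 2*g_1 ≥ -8)) ∧ ((g_1 > 3*cnt + 6 ∧ 2*g_1 > 4 ∧ (1/4)*cnt + g_1 ≠ -9) ∨ (cnt ≤ -13 → 3*cnt + g_1 ≤ -7))))) ∧ ((¬(cnt + 2*g ≥ -8)) → ((g > 3*cnt + 6 ∧ 2*g > 4 ∧ (1/4)*cnt + g ≠ -9) ∨ (cnt ≤ -13 → 3*cnt + g ≤ -7))))) ∧ ((¬(cnt = -8)) → (¬(cnt ≤ -13)))
Answer: WP = (cnt = -8 → ((cnt + 2*g ≥ -8 → (∀g_1. ((¬(cnt + 2*g_1 ≥ -8)) ∧ ((g_1 > 3*cnt + 6 ∧ 2*g_1 > 4 ∧ (1/4)*cnt + g_1 ≠ -9) ∨ (cnt ≤ -13 → 3*cnt + g_1 ≤ -7))))) ∧ ((¬(cnt + 2*g ≥ -8)) → ((g > 3*cnt + 6 ∧ 2*g > 4 ∧ (1/4)*cnt + g ≠ -9) ∨ (cnt ≤ -13 → 3*cnt + g ≤ -7))))) ∧ ((¬(cnt = -8)) → (¬(cnt ≤ -13)))


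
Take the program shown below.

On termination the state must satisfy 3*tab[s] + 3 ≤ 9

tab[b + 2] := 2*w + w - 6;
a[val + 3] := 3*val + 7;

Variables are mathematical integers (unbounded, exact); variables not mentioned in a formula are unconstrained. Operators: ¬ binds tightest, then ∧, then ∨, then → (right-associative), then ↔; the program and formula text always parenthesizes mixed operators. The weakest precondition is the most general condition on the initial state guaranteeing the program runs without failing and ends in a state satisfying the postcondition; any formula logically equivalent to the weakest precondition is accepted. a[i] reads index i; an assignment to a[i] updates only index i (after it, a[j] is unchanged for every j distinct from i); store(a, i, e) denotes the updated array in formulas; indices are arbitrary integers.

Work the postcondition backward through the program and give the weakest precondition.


Working backward. After the program, the postcondition 3*tab[s] + 3 ≤ 9 must hold; in canonical form it is 3*tab[s] ≤ 6.
Before a[val + 3] := 3*val + 7: 3*tab[s] ≤ 6
Before tab[b + 2] := 2*w + w - 6: 3*store(tab, b + 2, 3*w - 6)[s] ≤ 6
Answer: WP = 3*store(tab, b + 2, 3*w - 6)[s] ≤ 6


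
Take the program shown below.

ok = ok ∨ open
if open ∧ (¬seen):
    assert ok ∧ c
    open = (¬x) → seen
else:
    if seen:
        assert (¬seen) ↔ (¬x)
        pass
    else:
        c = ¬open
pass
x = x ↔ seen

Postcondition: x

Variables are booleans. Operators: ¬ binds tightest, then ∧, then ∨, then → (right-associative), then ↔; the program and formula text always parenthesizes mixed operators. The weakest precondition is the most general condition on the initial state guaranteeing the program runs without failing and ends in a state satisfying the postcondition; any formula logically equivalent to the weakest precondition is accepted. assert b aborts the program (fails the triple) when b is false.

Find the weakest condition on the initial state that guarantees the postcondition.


Working backward. After the program, x must hold.
Before x := x ↔ seen: x ↔ seen
Before skip: x ↔ seen
Then branch requires ok ∧ c ∧ (x ↔ seen); else branch requires (seen → (((¬seen) ↔ (¬x)) ∧ (x ↔ seen))) ∧ ((¬seen) → (x ↔ seen)).
Before the if: ((open ∧ (¬seen)) → (ok ∧ c ∧ (x ↔ seen))) ∧ ((¬(open ∧ (¬seen))) → ((seen → (((¬seen) ↔ (¬x)) ∧ (x ↔ seen))) ∧ ((¬seen) → (x ↔ seen))))
Before ok := ok ∨ open: ((open ∧ (¬seen)) → ((ok ∨ open) ∧ c ∧ (x ↔ seen))) ∧ ((¬(open ∧ (¬seen))) → ((seen → (((¬seen) ↔ (¬x)) ∧ (x ↔ seen))) ∧ ((¬seen) → (x ↔ seen))))
Answer: WP = ((open ∧ (¬seen)) → ((ok ∨ open) ∧ c ∧ (x ↔ seen))) ∧ ((¬(open ∧ (¬seen))) → ((seen → (((¬seen) ↔ (¬x)) ∧ (x ↔ seen))) ∧ ((¬seen) → (x ↔ seen))))


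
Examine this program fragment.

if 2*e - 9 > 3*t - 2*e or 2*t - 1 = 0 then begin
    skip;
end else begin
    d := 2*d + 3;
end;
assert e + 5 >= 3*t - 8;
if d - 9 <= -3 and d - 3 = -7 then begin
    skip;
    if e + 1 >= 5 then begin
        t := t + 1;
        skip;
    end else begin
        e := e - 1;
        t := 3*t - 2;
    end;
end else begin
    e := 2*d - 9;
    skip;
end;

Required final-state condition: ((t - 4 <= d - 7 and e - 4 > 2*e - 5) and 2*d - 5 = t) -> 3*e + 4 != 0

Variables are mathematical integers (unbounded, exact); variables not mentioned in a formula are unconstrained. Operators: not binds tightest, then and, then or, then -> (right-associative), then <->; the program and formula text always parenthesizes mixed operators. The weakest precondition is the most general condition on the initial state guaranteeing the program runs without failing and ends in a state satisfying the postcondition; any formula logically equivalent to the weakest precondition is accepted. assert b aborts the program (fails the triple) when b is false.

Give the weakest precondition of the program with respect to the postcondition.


Working backward. After the program, the postcondition ((t - 4 <= d - 7 and e - 4 > 2*e - 5) and 2*d - 5 = t) -> 3*e + 4 != 0 must hold; in canonical form it is (t <= d - 3 and e < 1 and 2*d = t + 5) -> 3*e != -4.
Then branch requires (e >= 4 -> ((t <= d - 4 and e < 1 and 2*d = t + 6) -> 3*e != -4)) and ((not (e >= 4)) -> ((3*t <= d - 1 and e < 2 and 2*d = 3*t + 3) -> 3*e != -1)); else branch requires (t <= d - 3 and 2*d < 10 and 2*d = t + 5) -> 6*d != 23.
Before the if: ((d <= 6 and d = -4) -> ((e >= 4 -> ((t <= d - 4 and e < 1 and 2*d = t + 6) -> 3*e != -4)) and ((not (e >= 4)) -> ((3*t <= d - 1 and e < 2 and 2*d = 3*t + 3) -> 3*e != -1)))) and ((not (d <= 6 and d = -4)) -> ((t <= d - 3 and 2*d < 10 and 2*d = t + 5) -> 6*d != 23))
Before assert e + 5 >= 3*t - 8: e >= 3*t - 13 and ((d <= 6 and d = -4) -> ((e >= 4 -> ((t <= d - 4 and e < 1 and 2*d = t + 6) -> 3*e != -4)) and ((not (e >= 4)) -> ((3*t <= d - 1 and e < 2 and 2*d = 3*t + 3) -> 3*e != -1)))) and ((not (d <= 6 and d = -4)) -> ((t <= d - 3 and 2*d < 10 and 2*d = t + 5) -> 6*d != 23))
Then branch requires e >= 3*t - 13 and ((d <= 6 and d = -4) -> ((e >= 4 -> ((t <= d - 4 and e < 1 and 2*d = t + 6) -> 3*e != -4)) and ((not (e >= 4)) -> ((3*t <= d - 1 and e < 2 and 2*d = 3*t + 3) -> 3*e != -1)))) and ((not (d <= 6 and d = -4)) -> ((t <= d - 3 and 2*d < 10 and 2*d = t + 5) -> 6*d != 23)); else branch requires e >= 3*t - 13 and ((2*d <= 3 and 2*d = -7) -> ((e >= 4 -> ((t <= 2*d - 1 and e < 1 and 4*d = t) -> 3*e != -4)) and ((not (e >= 4)) -> ((3*t <= 2*d + 2 and e < 2 and 4*d = 3*t - 3) -> 3*e != -1)))) and ((not (2*d <= 3 and 2*d = -7)) -> ((t <= 2*d and 4*d < 4 and 4*d = t - 1) -> 12*d != 5)).
Before the if: ((4*e > 3*t + 9 or 2*t = 1) -> (e >= 3*t - 13 and ((d <= 6 and d = -4) -> ((e >= 4 -> ((t <= d - 4 and e < 1 and 2*d = t + 6) -> 3*e != -4)) and ((not (e >= 4)) -> ((3*t <= d - 1 and e < 2 and 2*d = 3*t + 3) -> 3*e != -1)))) and ((not (d <= 6 and d = -4)) -> ((t <= d - 3 and 2*d < 10 and 2*d = t + 5) -> 6*d != 23)))) and ((not (4*e > 3*t + 9 or 2*t = 1)) -> (e >= 3*t - 13 and ((2*d <= 3 and 2*d = -7) -> ((e >= 4 -> ((t <= 2*d - 1 and e < 1 and 4*d = t) -> 3*e != -4)) and ((not (e >= 4)) -> ((3*t <= 2*d + 2 and e < 2 and 4*d = 3*t - 3) -> 3*e != -1)))) and ((not (2*d <= 3 and 2*d = -7)) -> ((t <= 2*d and 4*d < 4 and 4*d = t - 1) -> 12*d != 5))))
Answer: WP = ((4*e > 3*t + 9 or 2*t = 1) -> (e >= 3*t - 13 and ((d <= 6 and d = -4) -> ((e >= 4 -> ((t <= d - 4 and e < 1 and 2*d = t + 6) -> 3*e != -4)) and ((not (e >= 4)) -> ((3*t <= d - 1 and e < 2 and 2*d = 3*t + 3) -> 3*e != -1)))) and ((not (d <= 6 and d = -4)) -> ((t <= d - 3 and 2*d < 10 and 2*d = t + 5) -> 6*d != 23)))) and ((not (4*e > 3*t + 9 or 2*t = 1)) -> (e >= 3*t - 13 and ((2*d <= 3 and 2*d = -7) -> ((e >= 4 -> ((t <= 2*d - 1 and e < 1 and 4*d = t) -> 3*e != -4)) and ((not (e >= 4)) -> ((3*t <= 2*d + 2 and e < 2 and 4*d = 3*t - 3) -> 3*e != -1)))) and ((not (2*d <= 3 and 2*d = -7)) -> ((t <= 2*d and 4*d < 4 and 4*d = t - 1) -> 12*d != 5))))


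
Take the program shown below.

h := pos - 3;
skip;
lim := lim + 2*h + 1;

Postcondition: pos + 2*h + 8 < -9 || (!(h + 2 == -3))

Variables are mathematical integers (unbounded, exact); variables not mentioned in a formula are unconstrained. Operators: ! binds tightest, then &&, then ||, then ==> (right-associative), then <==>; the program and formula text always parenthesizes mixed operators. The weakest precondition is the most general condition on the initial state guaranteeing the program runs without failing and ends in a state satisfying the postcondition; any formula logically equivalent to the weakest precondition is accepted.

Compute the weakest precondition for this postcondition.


Working backward. After the program, the postcondition pos + 2*h + 8 < -9 || (!(h + 2 == -3)) must hold; in canonical form it is 2*h + pos < -17 || (!(h == -5)).
Before lim := lim + 2*h + 1: 2*h + pos < -17 || (!(h == -5))
Before skip: 2*h + pos < -17 || (!(h == -5))
Before h := pos - 3: 3*pos < -11 || (!(pos == -2))
Answer: WP = 3*pos < -11 || (!(pos == -2))


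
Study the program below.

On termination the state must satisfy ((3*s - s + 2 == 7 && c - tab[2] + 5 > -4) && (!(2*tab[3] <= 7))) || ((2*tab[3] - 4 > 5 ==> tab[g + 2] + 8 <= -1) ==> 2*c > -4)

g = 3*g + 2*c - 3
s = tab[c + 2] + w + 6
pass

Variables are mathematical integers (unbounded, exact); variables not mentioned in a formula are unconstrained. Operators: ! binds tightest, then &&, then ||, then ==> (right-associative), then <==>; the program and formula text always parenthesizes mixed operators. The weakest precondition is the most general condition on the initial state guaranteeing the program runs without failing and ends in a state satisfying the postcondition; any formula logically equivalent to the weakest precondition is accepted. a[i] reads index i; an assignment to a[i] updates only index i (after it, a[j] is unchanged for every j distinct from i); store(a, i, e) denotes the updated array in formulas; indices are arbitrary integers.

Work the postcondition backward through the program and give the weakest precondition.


Working backward. After the program, the postcondition ((3*s - s + 2 == 7 && c - tab[2] + 5 > -4) && (!(2*tab[3] <= 7))) || ((2*tab[3] - 4 > 5 ==> tab[g + 2] + 8 <= -1) ==> 2*c > -4) must hold; in canonical form it is (2*s == 5 && c > tab[2] - 9 && (!(2*tab[3] <= 7))) || ((2*tab[3] > 9 ==> tab[g + 2] <= -9) ==> 2*c > -4).
Before skip: (2*s == 5 && c > tab[2] - 9 && (!(2*tab[3] <= 7))) || ((2*tab[3] > 9 ==> tab[g + 2] <= -9) ==> 2*c > -4)
Before s := tab[c + 2] + w + 6: (2*tab[c + 2] + 2*w == -7 && c > tab[2] - 9 && (!(2*tab[3] <= 7))) || ((2*tab[3] > 9 ==> tab[g + 2] <= -9) ==> 2*c > -4)
Before g := 3*g + 2*c - 3: (2*tab[c + 2] + 2*w == -7 && c > tab[2] - 9 && (!(2*tab[3] <= 7))) || ((2*tab[3] > 9 ==> tab[2*c + 3*g - 1] <= -9) ==> 2*c > -4)
Answer: WP = (2*tab[c + 2] + 2*w == -7 && c > tab[2] - 9 && (!(2*tab[3] <= 7))) || ((2*tab[3] > 9 ==> tab[2*c + 3*g - 1] <= -9) ==> 2*c > -4)


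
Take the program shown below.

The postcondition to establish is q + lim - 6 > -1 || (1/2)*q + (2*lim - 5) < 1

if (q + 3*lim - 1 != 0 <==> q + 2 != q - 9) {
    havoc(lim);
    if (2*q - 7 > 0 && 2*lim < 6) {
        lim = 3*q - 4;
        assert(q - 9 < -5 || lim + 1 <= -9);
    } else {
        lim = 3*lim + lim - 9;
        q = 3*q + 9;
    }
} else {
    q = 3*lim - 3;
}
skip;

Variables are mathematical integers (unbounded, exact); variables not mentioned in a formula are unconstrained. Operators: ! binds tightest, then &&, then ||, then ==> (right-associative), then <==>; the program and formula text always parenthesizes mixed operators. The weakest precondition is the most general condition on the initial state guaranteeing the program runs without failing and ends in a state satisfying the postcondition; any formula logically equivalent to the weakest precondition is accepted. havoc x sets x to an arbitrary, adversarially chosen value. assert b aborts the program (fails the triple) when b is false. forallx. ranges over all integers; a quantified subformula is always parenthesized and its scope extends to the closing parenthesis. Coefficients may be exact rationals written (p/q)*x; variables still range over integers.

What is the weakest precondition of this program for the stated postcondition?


Working backward. After the program, the postcondition q + lim - 6 > -1 || (1/2)*q + (2*lim - 5) < 1 must hold; in canonical form it is lim + q > 5 || 2*lim + (1/2)*q < 6.
Before skip: lim + q > 5 || 2*lim + (1/2)*q < 6
Then branch requires forall lim_1. (((2*q > 7 && 2*lim_1 < 6) ==> ((q < 4 || 3*q <= -6) && (4*q > 9 || (13/2)*q < 14))) && ((!(2*q > 7 && 2*lim_1 < 6)) ==> (4*lim_1 + 3*q > 5 || 8*lim_1 + (3/2)*q < 39/2))); else branch requires 4*lim > 8 || (7/2)*lim < 15/2.
Before the if: (3*lim + q != 1 ==> (forall lim_1. (((2*q > 7 && 2*lim_1 < 6) ==> ((q < 4 || 3*q <= -6) && (4*q > 9 || (13/2)*q < 14))) && ((!(2*q > 7 && 2*lim_1 < 6)) ==> (4*lim_1 + 3*q > 5 || 8*lim_1 + (3/2)*q < 39/2))))) && ((!(3*lim + q != 1)) ==> (4*lim > 8 || (7/2)*lim < 15/2))
Answer: WP = (3*lim + q != 1 ==> (forall lim_1. (((2*q > 7 && 2*lim_1 < 6) ==> ((q < 4 || 3*q <= -6) && (4*q > 9 || (13/2)*q < 14))) && ((!(2*q > 7 && 2*lim_1 < 6)) ==> (4*lim_1 + 3*q > 5 || 8*lim_1 + (3/2)*q < 39/2))))) && ((!(3*lim + q != 1)) ==> (4*lim > 8 || (7/2)*lim < 15/2))


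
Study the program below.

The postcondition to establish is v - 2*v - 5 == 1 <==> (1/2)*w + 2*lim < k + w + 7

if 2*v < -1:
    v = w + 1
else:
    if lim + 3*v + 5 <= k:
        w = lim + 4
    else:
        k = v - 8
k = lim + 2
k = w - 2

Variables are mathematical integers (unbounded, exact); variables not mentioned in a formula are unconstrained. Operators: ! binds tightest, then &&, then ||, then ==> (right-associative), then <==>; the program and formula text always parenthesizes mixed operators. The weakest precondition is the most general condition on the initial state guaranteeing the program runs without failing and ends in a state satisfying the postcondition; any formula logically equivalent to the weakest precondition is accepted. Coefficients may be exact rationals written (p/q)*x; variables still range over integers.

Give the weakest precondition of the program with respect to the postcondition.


Working backward. After the program, the postcondition v - 2*v - 5 == 1 <==> (1/2)*w + 2*lim < k + w + 7 must hold; in canonical form it is v == -6 <==> 2*lim < k + (1/2)*w + 7.
Before k := w - 2: v == -6 <==> 2*lim < (3/2)*w + 5
Before k := lim + 2: v == -6 <==> 2*lim < (3/2)*w + 5
Then branch requires w == -7 <==> 2*lim < (3/2)*w + 5; else branch requires (lim + 3*v <= k - 5 ==> (v == -6 <==> (1/2)*lim < 11)) && ((!(lim + 3*v <= k - 5)) ==> (v == -6 <==> 2*lim < (3/2)*w + 5)).
Before the if: (2*v < -1 ==> (w == -7 <==> 2*lim < (3/2)*w + 5)) && ((!(2*v < -1)) ==> ((lim + 3*v <= k - 5 ==> (v == -6 <==> (1/2)*lim < 11)) && ((!(lim + 3*v <= k - 5)) ==> (v == -6 <==> 2*lim < (3/2)*w + 5))))
Answer: WP = (2*v < -1 ==> (w == -7 <==> 2*lim < (3/2)*w + 5)) && ((!(2*v < -1)) ==> ((lim + 3*v <= k - 5 ==> (v == -6 <==> (1/2)*lim < 11)) && ((!(lim + 3*v <= k - 5)) ==> (v == -6 <==> 2*lim < (3/2)*w + 5))))


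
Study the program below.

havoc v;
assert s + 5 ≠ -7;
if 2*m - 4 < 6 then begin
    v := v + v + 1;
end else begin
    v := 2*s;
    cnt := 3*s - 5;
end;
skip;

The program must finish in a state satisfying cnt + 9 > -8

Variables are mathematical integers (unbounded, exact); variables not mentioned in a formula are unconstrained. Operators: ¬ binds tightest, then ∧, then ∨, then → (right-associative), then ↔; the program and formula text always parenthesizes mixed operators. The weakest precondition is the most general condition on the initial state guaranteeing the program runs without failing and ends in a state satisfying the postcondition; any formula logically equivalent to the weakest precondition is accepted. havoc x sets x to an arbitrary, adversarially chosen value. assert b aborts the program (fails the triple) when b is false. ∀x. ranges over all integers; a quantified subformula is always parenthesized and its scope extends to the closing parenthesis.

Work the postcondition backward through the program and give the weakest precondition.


Working backward. After the program, the postcondition cnt + 9 > -8 must hold; in canonical form it is cnt > -17.
Before skip: cnt > -17
Then branch requires cnt > -17; else branch requires 3*s > -12.
Before the if: (2*m < 10 → cnt > -17) ∧ ((¬(2*m < 10)) → 3*s > -12)
Before assert s + 5 ≠ -7: s ≠ -12 ∧ (2*m < 10 → cnt > -17) ∧ ((¬(2*m < 10)) → 3*s > -12)
Before havoc v: s ≠ -12 ∧ (2*m < 10 → cnt > -17) ∧ ((¬(2*m < 10)) → 3*s > -12)
Answer: WP = s ≠ -12 ∧ (2*m < 10 → cnt > -17) ∧ ((¬(2*m < 10)) → 3*s > -12)


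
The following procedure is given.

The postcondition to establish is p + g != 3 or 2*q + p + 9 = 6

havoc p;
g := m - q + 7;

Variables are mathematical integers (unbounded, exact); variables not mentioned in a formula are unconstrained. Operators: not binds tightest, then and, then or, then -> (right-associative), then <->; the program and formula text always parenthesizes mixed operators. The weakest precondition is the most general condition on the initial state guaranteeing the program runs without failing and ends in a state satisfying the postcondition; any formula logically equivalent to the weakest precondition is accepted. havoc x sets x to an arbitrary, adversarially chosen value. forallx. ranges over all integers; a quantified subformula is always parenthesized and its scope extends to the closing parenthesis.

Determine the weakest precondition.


Working backward. After the program, the postcondition p + g != 3 or 2*q + p + 9 = 6 must hold; in canonical form it is g + p != 3 or p + 2*q = -3.
Before g := m - q + 7: m + p != q - 4 or p + 2*q = -3
Before havoc p: forall p_1. (m + p_1 != q - 4 or p_1 + 2*q = -3)
Answer: WP = forall p_1. (m + p_1 != q - 4 or p_1 + 2*q = -3)


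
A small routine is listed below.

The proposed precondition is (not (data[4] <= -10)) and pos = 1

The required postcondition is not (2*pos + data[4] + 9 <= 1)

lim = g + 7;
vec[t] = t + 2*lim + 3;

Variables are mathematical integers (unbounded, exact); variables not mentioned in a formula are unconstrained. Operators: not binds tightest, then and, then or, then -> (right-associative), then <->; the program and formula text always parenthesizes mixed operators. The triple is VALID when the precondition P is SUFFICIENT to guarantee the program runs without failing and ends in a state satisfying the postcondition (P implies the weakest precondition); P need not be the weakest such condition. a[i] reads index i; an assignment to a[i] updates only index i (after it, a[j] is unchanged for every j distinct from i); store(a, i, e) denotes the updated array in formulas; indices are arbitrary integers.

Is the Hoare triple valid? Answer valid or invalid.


Working backward. After the program, the postcondition not (2*pos + data[4] + 9 <= 1) must hold; in canonical form it is not (data[4] + 2*pos <= -8).
Before vec[t] := t + 2*lim + 3: not (data[4] + 2*pos <= -8)
Before lim := g + 7: not (data[4] + 2*pos <= -8)
The weakest precondition is not (data[4] + 2*pos <= -8).
Check whether (not (data[4] <= -10)) and pos = 1 implies it.
Every state satisfying the precondition satisfies the weakest precondition: the implication holds.
Answer: valid


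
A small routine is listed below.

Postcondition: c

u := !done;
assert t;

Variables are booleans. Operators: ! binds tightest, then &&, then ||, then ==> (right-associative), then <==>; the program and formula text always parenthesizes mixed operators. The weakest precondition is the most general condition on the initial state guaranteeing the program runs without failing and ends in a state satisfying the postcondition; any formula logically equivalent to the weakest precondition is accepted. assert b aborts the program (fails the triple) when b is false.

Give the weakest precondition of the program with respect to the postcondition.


Working backward. After the program, c must hold.
Before assert t: t && c
Before u := !done: t && c
Answer: WP = t && c


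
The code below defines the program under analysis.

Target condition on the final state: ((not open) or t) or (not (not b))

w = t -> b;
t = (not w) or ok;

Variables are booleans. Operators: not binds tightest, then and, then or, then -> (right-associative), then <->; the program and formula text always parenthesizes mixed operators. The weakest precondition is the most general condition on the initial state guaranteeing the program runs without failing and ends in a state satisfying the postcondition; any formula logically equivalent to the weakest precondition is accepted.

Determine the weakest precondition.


Working backward. After the program, the postcondition ((not open) or t) or (not (not b)) must hold; in canonical form it is (not open) or t or b.
Before t := (not w) or ok: (not open) or (not w) or ok or b
Before w := t -> b: (not open) or (not (t -> b)) or ok or b
Answer: WP = (not open) or (not (t -> b)) or ok or b


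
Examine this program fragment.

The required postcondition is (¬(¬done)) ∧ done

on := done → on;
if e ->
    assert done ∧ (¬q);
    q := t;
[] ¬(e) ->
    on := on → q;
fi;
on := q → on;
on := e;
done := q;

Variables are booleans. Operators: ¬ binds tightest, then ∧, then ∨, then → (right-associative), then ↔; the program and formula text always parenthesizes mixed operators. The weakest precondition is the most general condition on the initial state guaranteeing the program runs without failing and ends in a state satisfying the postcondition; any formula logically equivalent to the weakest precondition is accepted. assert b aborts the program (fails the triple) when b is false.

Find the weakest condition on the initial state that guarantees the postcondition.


Working backward. After the program, the postcondition (¬(¬done)) ∧ done must hold; in canonical form it is done.
Before done := q: q
Before on := e: q
Before on := q → on: q
Then branch requires done ∧ (¬q) ∧ t; else branch requires q.
Before the if: (e → (done ∧ (¬q) ∧ t)) ∧ ((¬e) → q)
Before on := done → on: (e → (done ∧ (¬q) ∧ t)) ∧ ((¬e) → q)
Answer: WP = (e → (done ∧ (¬q) ∧ t)) ∧ ((¬e) → q)


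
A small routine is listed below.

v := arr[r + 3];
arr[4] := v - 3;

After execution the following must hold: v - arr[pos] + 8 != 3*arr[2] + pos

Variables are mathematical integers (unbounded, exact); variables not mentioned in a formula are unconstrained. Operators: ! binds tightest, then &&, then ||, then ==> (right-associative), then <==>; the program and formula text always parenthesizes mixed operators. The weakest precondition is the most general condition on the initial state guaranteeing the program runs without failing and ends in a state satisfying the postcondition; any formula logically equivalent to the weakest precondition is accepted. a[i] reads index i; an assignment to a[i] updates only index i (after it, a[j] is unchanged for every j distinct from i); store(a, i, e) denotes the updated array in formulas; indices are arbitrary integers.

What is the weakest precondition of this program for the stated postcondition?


Working backward. After the program, the postcondition v - arr[pos] + 8 != 3*arr[2] + pos must hold; in canonical form it is v != 3*arr[2] + arr[pos] + pos - 8.
Before arr[4] := v - 3: v != 3*arr[2] + store(arr, 4, v - 3)[pos] + pos - 8
Before v := arr[r + 3]: arr[r + 3] != 3*arr[2] + store(arr, 4, arr[r + 3] - 3)[pos] + pos - 8
Answer: WP = arr[r + 3] != 3*arr[2] + store(arr, 4, arr[r + 3] - 3)[pos] + pos - 8
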